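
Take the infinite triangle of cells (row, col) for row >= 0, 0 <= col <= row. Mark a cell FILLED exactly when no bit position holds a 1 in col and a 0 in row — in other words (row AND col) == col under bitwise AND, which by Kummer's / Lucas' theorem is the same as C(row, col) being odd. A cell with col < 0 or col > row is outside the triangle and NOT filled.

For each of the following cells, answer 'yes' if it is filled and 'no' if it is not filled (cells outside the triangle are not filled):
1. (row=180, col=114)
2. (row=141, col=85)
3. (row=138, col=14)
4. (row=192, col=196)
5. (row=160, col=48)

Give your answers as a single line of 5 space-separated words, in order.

(180,114): row=0b10110100, col=0b1110010, row AND col = 0b110000 = 48; 48 != 114 -> empty
(141,85): row=0b10001101, col=0b1010101, row AND col = 0b101 = 5; 5 != 85 -> empty
(138,14): row=0b10001010, col=0b1110, row AND col = 0b1010 = 10; 10 != 14 -> empty
(192,196): col outside [0, 192] -> not filled
(160,48): row=0b10100000, col=0b110000, row AND col = 0b100000 = 32; 32 != 48 -> empty

Answer: no no no no no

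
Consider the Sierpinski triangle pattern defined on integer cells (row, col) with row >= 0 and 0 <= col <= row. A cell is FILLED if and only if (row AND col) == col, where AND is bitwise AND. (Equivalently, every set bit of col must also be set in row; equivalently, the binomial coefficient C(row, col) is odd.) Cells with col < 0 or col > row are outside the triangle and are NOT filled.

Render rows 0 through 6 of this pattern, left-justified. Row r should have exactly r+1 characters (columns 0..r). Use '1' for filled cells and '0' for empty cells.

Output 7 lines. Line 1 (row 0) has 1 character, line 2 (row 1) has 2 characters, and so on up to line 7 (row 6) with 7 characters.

r0=0: 1
r1=1: 11
r2=10: 101
r3=11: 1111
r4=100: 10001
r5=101: 110011
r6=110: 1010101

Answer: 1
11
101
1111
10001
110011
1010101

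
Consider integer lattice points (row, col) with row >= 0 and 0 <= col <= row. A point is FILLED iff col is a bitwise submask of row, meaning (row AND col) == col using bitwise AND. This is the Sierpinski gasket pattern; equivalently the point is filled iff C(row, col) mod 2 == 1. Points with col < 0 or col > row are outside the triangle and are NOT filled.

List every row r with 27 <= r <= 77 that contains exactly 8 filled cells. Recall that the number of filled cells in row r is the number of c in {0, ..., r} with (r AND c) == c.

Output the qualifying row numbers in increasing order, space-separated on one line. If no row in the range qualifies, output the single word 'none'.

Answer: 28 35 37 38 41 42 44 49 50 52 56 67 69 70 73 74 76

Derivation:
Row r has 2^popcount(r) filled cells, so we need popcount(r) = log2(8) = 3.
Scan r = 27..77 and keep those with exactly 3 one-bits:
r=27=11011 popcount=4 -> skip
r=28=11100 popcount=3 -> KEEP
r=29=11101 popcount=4 -> skip
r=30=11110 popcount=4 -> skip
r=31=11111 popcount=5 -> skip
r=32=100000 popcount=1 -> skip
r=33=100001 popcount=2 -> skip
r=34=100010 popcount=2 -> skip
r=35=100011 popcount=3 -> KEEP
r=36=100100 popcount=2 -> skip
r=37=100101 popcount=3 -> KEEP
r=38=100110 popcount=3 -> KEEP
r=39=100111 popcount=4 -> skip
r=40=101000 popcount=2 -> skip
r=41=101001 popcount=3 -> KEEP
r=42=101010 popcount=3 -> KEEP
r=43=101011 popcount=4 -> skip
r=44=101100 popcount=3 -> KEEP
r=45=101101 popcount=4 -> skip
r=46=101110 popcount=4 -> skip
r=47=101111 popcount=5 -> skip
r=48=110000 popcount=2 -> skip
r=49=110001 popcount=3 -> KEEP
r=50=110010 popcount=3 -> KEEP
r=51=110011 popcount=4 -> skip
r=52=110100 popcount=3 -> KEEP
r=53=110101 popcount=4 -> skip
r=54=110110 popcount=4 -> skip
r=55=110111 popcount=5 -> skip
r=56=111000 popcount=3 -> KEEP
r=57=111001 popcount=4 -> skip
r=58=111010 popcount=4 -> skip
r=59=111011 popcount=5 -> skip
r=60=111100 popcount=4 -> skip
r=61=111101 popcount=5 -> skip
r=62=111110 popcount=5 -> skip
r=63=111111 popcount=6 -> skip
r=64=1000000 popcount=1 -> skip
r=65=1000001 popcount=2 -> skip
r=66=1000010 popcount=2 -> skip
r=67=1000011 popcount=3 -> KEEP
r=68=1000100 popcount=2 -> skip
r=69=1000101 popcount=3 -> KEEP
r=70=1000110 popcount=3 -> KEEP
r=71=1000111 popcount=4 -> skip
r=72=1001000 popcount=2 -> skip
r=73=1001001 popcount=3 -> KEEP
r=74=1001010 popcount=3 -> KEEP
r=75=1001011 popcount=4 -> skip
r=76=1001100 popcount=3 -> KEEP
r=77=1001101 popcount=4 -> skip
Kept rows: 28 35 37 38 41 42 44 49 50 52 56 67 69 70 73 74 76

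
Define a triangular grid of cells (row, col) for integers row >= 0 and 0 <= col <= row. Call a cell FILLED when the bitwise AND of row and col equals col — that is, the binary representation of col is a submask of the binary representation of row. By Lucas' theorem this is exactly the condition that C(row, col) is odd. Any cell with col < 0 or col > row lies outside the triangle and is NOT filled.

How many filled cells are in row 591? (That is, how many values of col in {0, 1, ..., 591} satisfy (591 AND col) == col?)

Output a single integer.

Answer: 64

Derivation:
591 in binary = 1001001111
popcount(591) = number of 1-bits in 1001001111 = 6
A col c satisfies (591 AND c) == c iff every set bit of c is also set in 591; each of the 6 set bits of 591 can independently be on or off in c.
count = 2^6 = 64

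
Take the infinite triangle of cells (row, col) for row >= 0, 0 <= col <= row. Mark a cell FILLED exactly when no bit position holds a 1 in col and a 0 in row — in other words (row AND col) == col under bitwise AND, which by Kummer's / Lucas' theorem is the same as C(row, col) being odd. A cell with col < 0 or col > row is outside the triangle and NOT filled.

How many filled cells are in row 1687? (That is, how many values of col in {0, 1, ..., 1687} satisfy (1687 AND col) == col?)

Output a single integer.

Answer: 128

Derivation:
1687 in binary = 11010010111
popcount(1687) = number of 1-bits in 11010010111 = 7
A col c satisfies (1687 AND c) == c iff every set bit of c is also set in 1687; each of the 7 set bits of 1687 can independently be on or off in c.
count = 2^7 = 128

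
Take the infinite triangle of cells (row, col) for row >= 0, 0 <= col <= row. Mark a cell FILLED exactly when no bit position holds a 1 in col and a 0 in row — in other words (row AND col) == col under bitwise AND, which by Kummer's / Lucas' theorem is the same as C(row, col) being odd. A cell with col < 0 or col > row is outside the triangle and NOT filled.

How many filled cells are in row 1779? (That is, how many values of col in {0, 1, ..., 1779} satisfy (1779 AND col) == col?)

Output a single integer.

Answer: 256

Derivation:
1779 in binary = 11011110011
popcount(1779) = number of 1-bits in 11011110011 = 8
A col c satisfies (1779 AND c) == c iff every set bit of c is also set in 1779; each of the 8 set bits of 1779 can independently be on or off in c.
count = 2^8 = 256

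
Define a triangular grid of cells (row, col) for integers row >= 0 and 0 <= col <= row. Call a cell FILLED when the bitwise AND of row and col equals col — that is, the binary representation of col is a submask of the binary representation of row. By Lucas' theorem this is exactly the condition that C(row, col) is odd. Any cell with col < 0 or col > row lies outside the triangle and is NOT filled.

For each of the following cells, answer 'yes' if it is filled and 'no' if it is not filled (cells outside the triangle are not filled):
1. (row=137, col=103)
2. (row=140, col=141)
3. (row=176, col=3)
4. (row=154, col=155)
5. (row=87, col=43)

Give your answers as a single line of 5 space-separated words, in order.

(137,103): row=0b10001001, col=0b1100111, row AND col = 0b1 = 1; 1 != 103 -> empty
(140,141): col outside [0, 140] -> not filled
(176,3): row=0b10110000, col=0b11, row AND col = 0b0 = 0; 0 != 3 -> empty
(154,155): col outside [0, 154] -> not filled
(87,43): row=0b1010111, col=0b101011, row AND col = 0b11 = 3; 3 != 43 -> empty

Answer: no no no no no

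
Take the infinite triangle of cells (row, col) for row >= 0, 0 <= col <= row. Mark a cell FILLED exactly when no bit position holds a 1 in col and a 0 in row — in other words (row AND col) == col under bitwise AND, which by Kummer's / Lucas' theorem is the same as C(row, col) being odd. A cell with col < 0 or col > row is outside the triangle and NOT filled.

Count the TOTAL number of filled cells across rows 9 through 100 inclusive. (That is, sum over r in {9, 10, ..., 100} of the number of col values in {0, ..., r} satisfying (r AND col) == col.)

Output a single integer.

r9=1001 pc2: +4 =4
r10=1010 pc2: +4 =8
r11=1011 pc3: +8 =16
r12=1100 pc2: +4 =20
r13=1101 pc3: +8 =28
r14=1110 pc3: +8 =36
r15=1111 pc4: +16 =52
r16=10000 pc1: +2 =54
r17=10001 pc2: +4 =58
r18=10010 pc2: +4 =62
r19=10011 pc3: +8 =70
r20=10100 pc2: +4 =74
r21=10101 pc3: +8 =82
r22=10110 pc3: +8 =90
r23=10111 pc4: +16 =106
r24=11000 pc2: +4 =110
r25=11001 pc3: +8 =118
r26=11010 pc3: +8 =126
r27=11011 pc4: +16 =142
r28=11100 pc3: +8 =150
r29=11101 pc4: +16 =166
r30=11110 pc4: +16 =182
r31=11111 pc5: +32 =214
r32=100000 pc1: +2 =216
r33=100001 pc2: +4 =220
r34=100010 pc2: +4 =224
r35=100011 pc3: +8 =232
r36=100100 pc2: +4 =236
r37=100101 pc3: +8 =244
r38=100110 pc3: +8 =252
r39=100111 pc4: +16 =268
r40=101000 pc2: +4 =272
r41=101001 pc3: +8 =280
r42=101010 pc3: +8 =288
r43=101011 pc4: +16 =304
r44=101100 pc3: +8 =312
r45=101101 pc4: +16 =328
r46=101110 pc4: +16 =344
r47=101111 pc5: +32 =376
r48=110000 pc2: +4 =380
r49=110001 pc3: +8 =388
r50=110010 pc3: +8 =396
r51=110011 pc4: +16 =412
r52=110100 pc3: +8 =420
r53=110101 pc4: +16 =436
r54=110110 pc4: +16 =452
r55=110111 pc5: +32 =484
r56=111000 pc3: +8 =492
r57=111001 pc4: +16 =508
r58=111010 pc4: +16 =524
r59=111011 pc5: +32 =556
r60=111100 pc4: +16 =572
r61=111101 pc5: +32 =604
r62=111110 pc5: +32 =636
r63=111111 pc6: +64 =700
r64=1000000 pc1: +2 =702
r65=1000001 pc2: +4 =706
r66=1000010 pc2: +4 =710
r67=1000011 pc3: +8 =718
r68=1000100 pc2: +4 =722
r69=1000101 pc3: +8 =730
r70=1000110 pc3: +8 =738
r71=1000111 pc4: +16 =754
r72=1001000 pc2: +4 =758
r73=1001001 pc3: +8 =766
r74=1001010 pc3: +8 =774
r75=1001011 pc4: +16 =790
r76=1001100 pc3: +8 =798
r77=1001101 pc4: +16 =814
r78=1001110 pc4: +16 =830
r79=1001111 pc5: +32 =862
r80=1010000 pc2: +4 =866
r81=1010001 pc3: +8 =874
r82=1010010 pc3: +8 =882
r83=1010011 pc4: +16 =898
r84=1010100 pc3: +8 =906
r85=1010101 pc4: +16 =922
r86=1010110 pc4: +16 =938
r87=1010111 pc5: +32 =970
r88=1011000 pc3: +8 =978
r89=1011001 pc4: +16 =994
r90=1011010 pc4: +16 =1010
r91=1011011 pc5: +32 =1042
r92=1011100 pc4: +16 =1058
r93=1011101 pc5: +32 =1090
r94=1011110 pc5: +32 =1122
r95=1011111 pc6: +64 =1186
r96=1100000 pc2: +4 =1190
r97=1100001 pc3: +8 =1198
r98=1100010 pc3: +8 =1206
r99=1100011 pc4: +16 =1222
r100=1100100 pc3: +8 =1230

Answer: 1230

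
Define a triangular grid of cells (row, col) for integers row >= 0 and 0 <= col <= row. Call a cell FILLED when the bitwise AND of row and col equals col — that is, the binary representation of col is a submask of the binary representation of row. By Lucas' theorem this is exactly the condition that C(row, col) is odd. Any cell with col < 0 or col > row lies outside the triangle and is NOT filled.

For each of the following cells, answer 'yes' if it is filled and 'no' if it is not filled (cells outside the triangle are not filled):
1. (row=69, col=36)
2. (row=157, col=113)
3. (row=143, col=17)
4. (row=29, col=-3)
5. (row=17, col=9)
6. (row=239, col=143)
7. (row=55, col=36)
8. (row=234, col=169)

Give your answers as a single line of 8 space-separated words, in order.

Answer: no no no no no yes yes no

Derivation:
(69,36): row=0b1000101, col=0b100100, row AND col = 0b100 = 4; 4 != 36 -> empty
(157,113): row=0b10011101, col=0b1110001, row AND col = 0b10001 = 17; 17 != 113 -> empty
(143,17): row=0b10001111, col=0b10001, row AND col = 0b1 = 1; 1 != 17 -> empty
(29,-3): col outside [0, 29] -> not filled
(17,9): row=0b10001, col=0b1001, row AND col = 0b1 = 1; 1 != 9 -> empty
(239,143): row=0b11101111, col=0b10001111, row AND col = 0b10001111 = 143; 143 == 143 -> filled
(55,36): row=0b110111, col=0b100100, row AND col = 0b100100 = 36; 36 == 36 -> filled
(234,169): row=0b11101010, col=0b10101001, row AND col = 0b10101000 = 168; 168 != 169 -> empty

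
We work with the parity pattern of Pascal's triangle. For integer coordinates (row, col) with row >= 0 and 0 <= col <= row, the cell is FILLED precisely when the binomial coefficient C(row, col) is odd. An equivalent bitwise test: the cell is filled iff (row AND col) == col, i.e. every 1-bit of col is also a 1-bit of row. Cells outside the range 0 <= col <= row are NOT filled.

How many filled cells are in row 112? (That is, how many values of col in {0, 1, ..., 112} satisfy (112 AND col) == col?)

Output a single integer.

112 in binary = 1110000
popcount(112) = number of 1-bits in 1110000 = 3
A col c satisfies (112 AND c) == c iff every set bit of c is also set in 112; each of the 3 set bits of 112 can independently be on or off in c.
count = 2^3 = 8

Answer: 8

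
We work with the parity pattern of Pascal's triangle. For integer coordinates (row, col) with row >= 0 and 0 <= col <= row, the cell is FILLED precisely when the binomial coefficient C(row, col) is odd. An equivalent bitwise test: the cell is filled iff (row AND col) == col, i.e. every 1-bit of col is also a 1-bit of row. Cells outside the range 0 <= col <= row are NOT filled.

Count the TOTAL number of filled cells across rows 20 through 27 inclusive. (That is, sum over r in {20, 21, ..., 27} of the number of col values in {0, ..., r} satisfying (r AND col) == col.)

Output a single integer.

Answer: 72

Derivation:
r20=10100 pc2: +4 =4
r21=10101 pc3: +8 =12
r22=10110 pc3: +8 =20
r23=10111 pc4: +16 =36
r24=11000 pc2: +4 =40
r25=11001 pc3: +8 =48
r26=11010 pc3: +8 =56
r27=11011 pc4: +16 =72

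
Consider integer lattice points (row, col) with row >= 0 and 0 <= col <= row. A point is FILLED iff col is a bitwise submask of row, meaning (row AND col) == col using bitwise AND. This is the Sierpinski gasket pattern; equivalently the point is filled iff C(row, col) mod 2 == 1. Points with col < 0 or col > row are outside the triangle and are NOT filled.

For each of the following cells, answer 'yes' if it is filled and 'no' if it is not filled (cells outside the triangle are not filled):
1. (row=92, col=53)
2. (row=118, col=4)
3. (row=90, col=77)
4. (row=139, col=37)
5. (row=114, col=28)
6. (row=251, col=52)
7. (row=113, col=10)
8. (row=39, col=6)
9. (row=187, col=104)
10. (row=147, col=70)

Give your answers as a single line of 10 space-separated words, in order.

(92,53): row=0b1011100, col=0b110101, row AND col = 0b10100 = 20; 20 != 53 -> empty
(118,4): row=0b1110110, col=0b100, row AND col = 0b100 = 4; 4 == 4 -> filled
(90,77): row=0b1011010, col=0b1001101, row AND col = 0b1001000 = 72; 72 != 77 -> empty
(139,37): row=0b10001011, col=0b100101, row AND col = 0b1 = 1; 1 != 37 -> empty
(114,28): row=0b1110010, col=0b11100, row AND col = 0b10000 = 16; 16 != 28 -> empty
(251,52): row=0b11111011, col=0b110100, row AND col = 0b110000 = 48; 48 != 52 -> empty
(113,10): row=0b1110001, col=0b1010, row AND col = 0b0 = 0; 0 != 10 -> empty
(39,6): row=0b100111, col=0b110, row AND col = 0b110 = 6; 6 == 6 -> filled
(187,104): row=0b10111011, col=0b1101000, row AND col = 0b101000 = 40; 40 != 104 -> empty
(147,70): row=0b10010011, col=0b1000110, row AND col = 0b10 = 2; 2 != 70 -> empty

Answer: no yes no no no no no yes no no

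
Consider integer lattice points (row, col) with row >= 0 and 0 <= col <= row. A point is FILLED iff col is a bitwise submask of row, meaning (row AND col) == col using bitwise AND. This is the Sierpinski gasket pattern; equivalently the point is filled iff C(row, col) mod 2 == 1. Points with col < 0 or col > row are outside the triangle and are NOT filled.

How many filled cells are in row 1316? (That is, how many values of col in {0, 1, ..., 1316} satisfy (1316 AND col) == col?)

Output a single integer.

1316 in binary = 10100100100
popcount(1316) = number of 1-bits in 10100100100 = 4
A col c satisfies (1316 AND c) == c iff every set bit of c is also set in 1316; each of the 4 set bits of 1316 can independently be on or off in c.
count = 2^4 = 16

Answer: 16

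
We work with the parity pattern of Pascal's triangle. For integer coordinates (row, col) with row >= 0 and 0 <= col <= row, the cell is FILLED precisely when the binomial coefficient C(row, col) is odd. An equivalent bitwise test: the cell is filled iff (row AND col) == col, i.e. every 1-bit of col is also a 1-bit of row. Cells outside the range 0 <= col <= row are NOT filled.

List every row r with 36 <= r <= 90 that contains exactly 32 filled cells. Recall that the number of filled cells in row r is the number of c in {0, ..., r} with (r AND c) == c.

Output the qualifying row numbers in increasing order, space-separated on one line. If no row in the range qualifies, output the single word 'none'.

Answer: 47 55 59 61 62 79 87

Derivation:
Row r has 2^popcount(r) filled cells, so we need popcount(r) = log2(32) = 5.
Scan r = 36..90 and keep those with exactly 5 one-bits:
r=36=100100 popcount=2 -> skip
r=37=100101 popcount=3 -> skip
r=38=100110 popcount=3 -> skip
r=39=100111 popcount=4 -> skip
r=40=101000 popcount=2 -> skip
r=41=101001 popcount=3 -> skip
r=42=101010 popcount=3 -> skip
r=43=101011 popcount=4 -> skip
r=44=101100 popcount=3 -> skip
r=45=101101 popcount=4 -> skip
r=46=101110 popcount=4 -> skip
r=47=101111 popcount=5 -> KEEP
r=48=110000 popcount=2 -> skip
r=49=110001 popcount=3 -> skip
r=50=110010 popcount=3 -> skip
r=51=110011 popcount=4 -> skip
r=52=110100 popcount=3 -> skip
r=53=110101 popcount=4 -> skip
r=54=110110 popcount=4 -> skip
r=55=110111 popcount=5 -> KEEP
r=56=111000 popcount=3 -> skip
r=57=111001 popcount=4 -> skip
r=58=111010 popcount=4 -> skip
r=59=111011 popcount=5 -> KEEP
r=60=111100 popcount=4 -> skip
r=61=111101 popcount=5 -> KEEP
r=62=111110 popcount=5 -> KEEP
r=63=111111 popcount=6 -> skip
r=64=1000000 popcount=1 -> skip
r=65=1000001 popcount=2 -> skip
r=66=1000010 popcount=2 -> skip
r=67=1000011 popcount=3 -> skip
r=68=1000100 popcount=2 -> skip
r=69=1000101 popcount=3 -> skip
r=70=1000110 popcount=3 -> skip
r=71=1000111 popcount=4 -> skip
r=72=1001000 popcount=2 -> skip
r=73=1001001 popcount=3 -> skip
r=74=1001010 popcount=3 -> skip
r=75=1001011 popcount=4 -> skip
r=76=1001100 popcount=3 -> skip
r=77=1001101 popcount=4 -> skip
r=78=1001110 popcount=4 -> skip
r=79=1001111 popcount=5 -> KEEP
r=80=1010000 popcount=2 -> skip
r=81=1010001 popcount=3 -> skip
r=82=1010010 popcount=3 -> skip
r=83=1010011 popcount=4 -> skip
r=84=1010100 popcount=3 -> skip
r=85=1010101 popcount=4 -> skip
r=86=1010110 popcount=4 -> skip
r=87=1010111 popcount=5 -> KEEP
r=88=1011000 popcount=3 -> skip
r=89=1011001 popcount=4 -> skip
r=90=1011010 popcount=4 -> skip
Kept rows: 47 55 59 61 62 79 87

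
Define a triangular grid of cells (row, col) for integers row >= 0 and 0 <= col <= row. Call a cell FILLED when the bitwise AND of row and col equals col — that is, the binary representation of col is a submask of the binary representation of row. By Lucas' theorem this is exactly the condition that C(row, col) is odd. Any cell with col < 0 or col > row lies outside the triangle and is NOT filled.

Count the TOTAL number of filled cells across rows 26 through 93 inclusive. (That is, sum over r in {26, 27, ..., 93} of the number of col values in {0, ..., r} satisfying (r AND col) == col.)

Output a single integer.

r26=11010 pc3: +8 =8
r27=11011 pc4: +16 =24
r28=11100 pc3: +8 =32
r29=11101 pc4: +16 =48
r30=11110 pc4: +16 =64
r31=11111 pc5: +32 =96
r32=100000 pc1: +2 =98
r33=100001 pc2: +4 =102
r34=100010 pc2: +4 =106
r35=100011 pc3: +8 =114
r36=100100 pc2: +4 =118
r37=100101 pc3: +8 =126
r38=100110 pc3: +8 =134
r39=100111 pc4: +16 =150
r40=101000 pc2: +4 =154
r41=101001 pc3: +8 =162
r42=101010 pc3: +8 =170
r43=101011 pc4: +16 =186
r44=101100 pc3: +8 =194
r45=101101 pc4: +16 =210
r46=101110 pc4: +16 =226
r47=101111 pc5: +32 =258
r48=110000 pc2: +4 =262
r49=110001 pc3: +8 =270
r50=110010 pc3: +8 =278
r51=110011 pc4: +16 =294
r52=110100 pc3: +8 =302
r53=110101 pc4: +16 =318
r54=110110 pc4: +16 =334
r55=110111 pc5: +32 =366
r56=111000 pc3: +8 =374
r57=111001 pc4: +16 =390
r58=111010 pc4: +16 =406
r59=111011 pc5: +32 =438
r60=111100 pc4: +16 =454
r61=111101 pc5: +32 =486
r62=111110 pc5: +32 =518
r63=111111 pc6: +64 =582
r64=1000000 pc1: +2 =584
r65=1000001 pc2: +4 =588
r66=1000010 pc2: +4 =592
r67=1000011 pc3: +8 =600
r68=1000100 pc2: +4 =604
r69=1000101 pc3: +8 =612
r70=1000110 pc3: +8 =620
r71=1000111 pc4: +16 =636
r72=1001000 pc2: +4 =640
r73=1001001 pc3: +8 =648
r74=1001010 pc3: +8 =656
r75=1001011 pc4: +16 =672
r76=1001100 pc3: +8 =680
r77=1001101 pc4: +16 =696
r78=1001110 pc4: +16 =712
r79=1001111 pc5: +32 =744
r80=1010000 pc2: +4 =748
r81=1010001 pc3: +8 =756
r82=1010010 pc3: +8 =764
r83=1010011 pc4: +16 =780
r84=1010100 pc3: +8 =788
r85=1010101 pc4: +16 =804
r86=1010110 pc4: +16 =820
r87=1010111 pc5: +32 =852
r88=1011000 pc3: +8 =860
r89=1011001 pc4: +16 =876
r90=1011010 pc4: +16 =892
r91=1011011 pc5: +32 =924
r92=1011100 pc4: +16 =940
r93=1011101 pc5: +32 =972

Answer: 972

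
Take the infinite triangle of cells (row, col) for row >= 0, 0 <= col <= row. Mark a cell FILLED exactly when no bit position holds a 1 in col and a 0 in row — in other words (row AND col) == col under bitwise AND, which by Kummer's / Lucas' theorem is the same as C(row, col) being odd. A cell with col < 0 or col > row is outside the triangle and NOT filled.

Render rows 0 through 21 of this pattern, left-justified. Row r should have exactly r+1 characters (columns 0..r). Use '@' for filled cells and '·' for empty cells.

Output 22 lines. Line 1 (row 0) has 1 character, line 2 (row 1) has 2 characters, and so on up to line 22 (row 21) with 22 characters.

Answer: @
@@
@·@
@@@@
@···@
@@··@@
@·@·@·@
@@@@@@@@
@·······@
@@······@@
@·@·····@·@
@@@@····@@@@
@···@···@···@
@@··@@··@@··@@
@·@·@·@·@·@·@·@
@@@@@@@@@@@@@@@@
@···············@
@@··············@@
@·@·············@·@
@@@@············@@@@
@···@···········@···@
@@··@@··········@@··@@

Derivation:
r0=0: @
r1=1: @@
r2=10: @·@
r3=11: @@@@
r4=100: @···@
r5=101: @@··@@
r6=110: @·@·@·@
r7=111: @@@@@@@@
r8=1000: @·······@
r9=1001: @@······@@
r10=1010: @·@·····@·@
r11=1011: @@@@····@@@@
r12=1100: @···@···@···@
r13=1101: @@··@@··@@··@@
r14=1110: @·@·@·@·@·@·@·@
r15=1111: @@@@@@@@@@@@@@@@
r16=10000: @···············@
r17=10001: @@··············@@
r18=10010: @·@·············@·@
r19=10011: @@@@············@@@@
r20=10100: @···@···········@···@
r21=10101: @@··@@··········@@··@@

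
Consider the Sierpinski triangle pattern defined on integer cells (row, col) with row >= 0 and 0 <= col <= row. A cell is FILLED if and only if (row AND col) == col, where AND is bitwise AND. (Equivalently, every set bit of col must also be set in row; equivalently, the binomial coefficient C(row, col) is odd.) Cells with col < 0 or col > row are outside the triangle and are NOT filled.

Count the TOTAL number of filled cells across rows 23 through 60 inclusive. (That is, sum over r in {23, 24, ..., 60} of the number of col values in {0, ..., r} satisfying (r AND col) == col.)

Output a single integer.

r23=10111 pc4: +16 =16
r24=11000 pc2: +4 =20
r25=11001 pc3: +8 =28
r26=11010 pc3: +8 =36
r27=11011 pc4: +16 =52
r28=11100 pc3: +8 =60
r29=11101 pc4: +16 =76
r30=11110 pc4: +16 =92
r31=11111 pc5: +32 =124
r32=100000 pc1: +2 =126
r33=100001 pc2: +4 =130
r34=100010 pc2: +4 =134
r35=100011 pc3: +8 =142
r36=100100 pc2: +4 =146
r37=100101 pc3: +8 =154
r38=100110 pc3: +8 =162
r39=100111 pc4: +16 =178
r40=101000 pc2: +4 =182
r41=101001 pc3: +8 =190
r42=101010 pc3: +8 =198
r43=101011 pc4: +16 =214
r44=101100 pc3: +8 =222
r45=101101 pc4: +16 =238
r46=101110 pc4: +16 =254
r47=101111 pc5: +32 =286
r48=110000 pc2: +4 =290
r49=110001 pc3: +8 =298
r50=110010 pc3: +8 =306
r51=110011 pc4: +16 =322
r52=110100 pc3: +8 =330
r53=110101 pc4: +16 =346
r54=110110 pc4: +16 =362
r55=110111 pc5: +32 =394
r56=111000 pc3: +8 =402
r57=111001 pc4: +16 =418
r58=111010 pc4: +16 =434
r59=111011 pc5: +32 =466
r60=111100 pc4: +16 =482

Answer: 482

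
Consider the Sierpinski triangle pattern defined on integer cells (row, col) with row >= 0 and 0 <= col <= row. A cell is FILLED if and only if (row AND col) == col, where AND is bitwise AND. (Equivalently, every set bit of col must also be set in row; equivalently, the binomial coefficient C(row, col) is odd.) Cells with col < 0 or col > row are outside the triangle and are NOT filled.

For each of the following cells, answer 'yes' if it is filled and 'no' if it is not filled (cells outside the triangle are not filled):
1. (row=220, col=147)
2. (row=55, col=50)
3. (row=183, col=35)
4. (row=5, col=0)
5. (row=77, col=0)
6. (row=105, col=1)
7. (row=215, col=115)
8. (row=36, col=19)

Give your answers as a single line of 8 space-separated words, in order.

Answer: no yes yes yes yes yes no no

Derivation:
(220,147): row=0b11011100, col=0b10010011, row AND col = 0b10010000 = 144; 144 != 147 -> empty
(55,50): row=0b110111, col=0b110010, row AND col = 0b110010 = 50; 50 == 50 -> filled
(183,35): row=0b10110111, col=0b100011, row AND col = 0b100011 = 35; 35 == 35 -> filled
(5,0): row=0b101, col=0b0, row AND col = 0b0 = 0; 0 == 0 -> filled
(77,0): row=0b1001101, col=0b0, row AND col = 0b0 = 0; 0 == 0 -> filled
(105,1): row=0b1101001, col=0b1, row AND col = 0b1 = 1; 1 == 1 -> filled
(215,115): row=0b11010111, col=0b1110011, row AND col = 0b1010011 = 83; 83 != 115 -> empty
(36,19): row=0b100100, col=0b10011, row AND col = 0b0 = 0; 0 != 19 -> empty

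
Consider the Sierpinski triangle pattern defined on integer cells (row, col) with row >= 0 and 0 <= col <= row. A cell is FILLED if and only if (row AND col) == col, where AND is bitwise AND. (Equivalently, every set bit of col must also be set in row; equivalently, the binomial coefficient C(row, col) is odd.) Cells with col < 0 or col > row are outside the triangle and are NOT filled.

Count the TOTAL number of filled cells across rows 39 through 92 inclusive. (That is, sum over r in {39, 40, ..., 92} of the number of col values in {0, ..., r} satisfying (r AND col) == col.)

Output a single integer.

r39=100111 pc4: +16 =16
r40=101000 pc2: +4 =20
r41=101001 pc3: +8 =28
r42=101010 pc3: +8 =36
r43=101011 pc4: +16 =52
r44=101100 pc3: +8 =60
r45=101101 pc4: +16 =76
r46=101110 pc4: +16 =92
r47=101111 pc5: +32 =124
r48=110000 pc2: +4 =128
r49=110001 pc3: +8 =136
r50=110010 pc3: +8 =144
r51=110011 pc4: +16 =160
r52=110100 pc3: +8 =168
r53=110101 pc4: +16 =184
r54=110110 pc4: +16 =200
r55=110111 pc5: +32 =232
r56=111000 pc3: +8 =240
r57=111001 pc4: +16 =256
r58=111010 pc4: +16 =272
r59=111011 pc5: +32 =304
r60=111100 pc4: +16 =320
r61=111101 pc5: +32 =352
r62=111110 pc5: +32 =384
r63=111111 pc6: +64 =448
r64=1000000 pc1: +2 =450
r65=1000001 pc2: +4 =454
r66=1000010 pc2: +4 =458
r67=1000011 pc3: +8 =466
r68=1000100 pc2: +4 =470
r69=1000101 pc3: +8 =478
r70=1000110 pc3: +8 =486
r71=1000111 pc4: +16 =502
r72=1001000 pc2: +4 =506
r73=1001001 pc3: +8 =514
r74=1001010 pc3: +8 =522
r75=1001011 pc4: +16 =538
r76=1001100 pc3: +8 =546
r77=1001101 pc4: +16 =562
r78=1001110 pc4: +16 =578
r79=1001111 pc5: +32 =610
r80=1010000 pc2: +4 =614
r81=1010001 pc3: +8 =622
r82=1010010 pc3: +8 =630
r83=1010011 pc4: +16 =646
r84=1010100 pc3: +8 =654
r85=1010101 pc4: +16 =670
r86=1010110 pc4: +16 =686
r87=1010111 pc5: +32 =718
r88=1011000 pc3: +8 =726
r89=1011001 pc4: +16 =742
r90=1011010 pc4: +16 =758
r91=1011011 pc5: +32 =790
r92=1011100 pc4: +16 =806

Answer: 806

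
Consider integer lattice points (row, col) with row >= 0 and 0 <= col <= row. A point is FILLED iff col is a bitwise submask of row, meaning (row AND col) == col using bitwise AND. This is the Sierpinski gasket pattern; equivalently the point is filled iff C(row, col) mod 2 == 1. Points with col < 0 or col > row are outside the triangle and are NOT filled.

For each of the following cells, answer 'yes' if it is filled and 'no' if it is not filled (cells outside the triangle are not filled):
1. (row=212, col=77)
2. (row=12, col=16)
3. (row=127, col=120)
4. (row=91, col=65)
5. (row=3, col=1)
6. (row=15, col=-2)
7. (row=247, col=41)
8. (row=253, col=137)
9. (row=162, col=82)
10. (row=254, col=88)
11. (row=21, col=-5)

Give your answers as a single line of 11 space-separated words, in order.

(212,77): row=0b11010100, col=0b1001101, row AND col = 0b1000100 = 68; 68 != 77 -> empty
(12,16): col outside [0, 12] -> not filled
(127,120): row=0b1111111, col=0b1111000, row AND col = 0b1111000 = 120; 120 == 120 -> filled
(91,65): row=0b1011011, col=0b1000001, row AND col = 0b1000001 = 65; 65 == 65 -> filled
(3,1): row=0b11, col=0b1, row AND col = 0b1 = 1; 1 == 1 -> filled
(15,-2): col outside [0, 15] -> not filled
(247,41): row=0b11110111, col=0b101001, row AND col = 0b100001 = 33; 33 != 41 -> empty
(253,137): row=0b11111101, col=0b10001001, row AND col = 0b10001001 = 137; 137 == 137 -> filled
(162,82): row=0b10100010, col=0b1010010, row AND col = 0b10 = 2; 2 != 82 -> empty
(254,88): row=0b11111110, col=0b1011000, row AND col = 0b1011000 = 88; 88 == 88 -> filled
(21,-5): col outside [0, 21] -> not filled

Answer: no no yes yes yes no no yes no yes no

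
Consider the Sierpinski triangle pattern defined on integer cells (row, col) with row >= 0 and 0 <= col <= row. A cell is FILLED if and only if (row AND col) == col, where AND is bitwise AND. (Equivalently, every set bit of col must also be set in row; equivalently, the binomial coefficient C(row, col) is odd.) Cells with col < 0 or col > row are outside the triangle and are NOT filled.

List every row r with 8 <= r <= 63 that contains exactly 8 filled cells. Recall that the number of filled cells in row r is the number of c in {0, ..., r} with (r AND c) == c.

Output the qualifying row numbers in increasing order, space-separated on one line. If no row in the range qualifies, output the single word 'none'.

Answer: 11 13 14 19 21 22 25 26 28 35 37 38 41 42 44 49 50 52 56

Derivation:
Row r has 2^popcount(r) filled cells, so we need popcount(r) = log2(8) = 3.
Scan r = 8..63 and keep those with exactly 3 one-bits:
r=8=1000 popcount=1 -> skip
r=9=1001 popcount=2 -> skip
r=10=1010 popcount=2 -> skip
r=11=1011 popcount=3 -> KEEP
r=12=1100 popcount=2 -> skip
r=13=1101 popcount=3 -> KEEP
r=14=1110 popcount=3 -> KEEP
r=15=1111 popcount=4 -> skip
r=16=10000 popcount=1 -> skip
r=17=10001 popcount=2 -> skip
r=18=10010 popcount=2 -> skip
r=19=10011 popcount=3 -> KEEP
r=20=10100 popcount=2 -> skip
r=21=10101 popcount=3 -> KEEP
r=22=10110 popcount=3 -> KEEP
r=23=10111 popcount=4 -> skip
r=24=11000 popcount=2 -> skip
r=25=11001 popcount=3 -> KEEP
r=26=11010 popcount=3 -> KEEP
r=27=11011 popcount=4 -> skip
r=28=11100 popcount=3 -> KEEP
r=29=11101 popcount=4 -> skip
r=30=11110 popcount=4 -> skip
r=31=11111 popcount=5 -> skip
r=32=100000 popcount=1 -> skip
r=33=100001 popcount=2 -> skip
r=34=100010 popcount=2 -> skip
r=35=100011 popcount=3 -> KEEP
r=36=100100 popcount=2 -> skip
r=37=100101 popcount=3 -> KEEP
r=38=100110 popcount=3 -> KEEP
r=39=100111 popcount=4 -> skip
r=40=101000 popcount=2 -> skip
r=41=101001 popcount=3 -> KEEP
r=42=101010 popcount=3 -> KEEP
r=43=101011 popcount=4 -> skip
r=44=101100 popcount=3 -> KEEP
r=45=101101 popcount=4 -> skip
r=46=101110 popcount=4 -> skip
r=47=101111 popcount=5 -> skip
r=48=110000 popcount=2 -> skip
r=49=110001 popcount=3 -> KEEP
r=50=110010 popcount=3 -> KEEP
r=51=110011 popcount=4 -> skip
r=52=110100 popcount=3 -> KEEP
r=53=110101 popcount=4 -> skip
r=54=110110 popcount=4 -> skip
r=55=110111 popcount=5 -> skip
r=56=111000 popcount=3 -> KEEP
r=57=111001 popcount=4 -> skip
r=58=111010 popcount=4 -> skip
r=59=111011 popcount=5 -> skip
r=60=111100 popcount=4 -> skip
r=61=111101 popcount=5 -> skip
r=62=111110 popcount=5 -> skip
r=63=111111 popcount=6 -> skip
Kept rows: 11 13 14 19 21 22 25 26 28 35 37 38 41 42 44 49 50 52 56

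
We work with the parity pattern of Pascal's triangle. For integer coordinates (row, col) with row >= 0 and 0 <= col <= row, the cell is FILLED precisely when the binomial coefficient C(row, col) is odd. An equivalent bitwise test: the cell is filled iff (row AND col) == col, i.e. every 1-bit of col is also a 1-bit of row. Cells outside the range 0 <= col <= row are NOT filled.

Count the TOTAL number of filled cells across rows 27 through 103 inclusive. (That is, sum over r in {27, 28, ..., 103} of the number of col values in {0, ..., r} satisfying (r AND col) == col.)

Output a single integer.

Answer: 1168

Derivation:
r27=11011 pc4: +16 =16
r28=11100 pc3: +8 =24
r29=11101 pc4: +16 =40
r30=11110 pc4: +16 =56
r31=11111 pc5: +32 =88
r32=100000 pc1: +2 =90
r33=100001 pc2: +4 =94
r34=100010 pc2: +4 =98
r35=100011 pc3: +8 =106
r36=100100 pc2: +4 =110
r37=100101 pc3: +8 =118
r38=100110 pc3: +8 =126
r39=100111 pc4: +16 =142
r40=101000 pc2: +4 =146
r41=101001 pc3: +8 =154
r42=101010 pc3: +8 =162
r43=101011 pc4: +16 =178
r44=101100 pc3: +8 =186
r45=101101 pc4: +16 =202
r46=101110 pc4: +16 =218
r47=101111 pc5: +32 =250
r48=110000 pc2: +4 =254
r49=110001 pc3: +8 =262
r50=110010 pc3: +8 =270
r51=110011 pc4: +16 =286
r52=110100 pc3: +8 =294
r53=110101 pc4: +16 =310
r54=110110 pc4: +16 =326
r55=110111 pc5: +32 =358
r56=111000 pc3: +8 =366
r57=111001 pc4: +16 =382
r58=111010 pc4: +16 =398
r59=111011 pc5: +32 =430
r60=111100 pc4: +16 =446
r61=111101 pc5: +32 =478
r62=111110 pc5: +32 =510
r63=111111 pc6: +64 =574
r64=1000000 pc1: +2 =576
r65=1000001 pc2: +4 =580
r66=1000010 pc2: +4 =584
r67=1000011 pc3: +8 =592
r68=1000100 pc2: +4 =596
r69=1000101 pc3: +8 =604
r70=1000110 pc3: +8 =612
r71=1000111 pc4: +16 =628
r72=1001000 pc2: +4 =632
r73=1001001 pc3: +8 =640
r74=1001010 pc3: +8 =648
r75=1001011 pc4: +16 =664
r76=1001100 pc3: +8 =672
r77=1001101 pc4: +16 =688
r78=1001110 pc4: +16 =704
r79=1001111 pc5: +32 =736
r80=1010000 pc2: +4 =740
r81=1010001 pc3: +8 =748
r82=1010010 pc3: +8 =756
r83=1010011 pc4: +16 =772
r84=1010100 pc3: +8 =780
r85=1010101 pc4: +16 =796
r86=1010110 pc4: +16 =812
r87=1010111 pc5: +32 =844
r88=1011000 pc3: +8 =852
r89=1011001 pc4: +16 =868
r90=1011010 pc4: +16 =884
r91=1011011 pc5: +32 =916
r92=1011100 pc4: +16 =932
r93=1011101 pc5: +32 =964
r94=1011110 pc5: +32 =996
r95=1011111 pc6: +64 =1060
r96=1100000 pc2: +4 =1064
r97=1100001 pc3: +8 =1072
r98=1100010 pc3: +8 =1080
r99=1100011 pc4: +16 =1096
r100=1100100 pc3: +8 =1104
r101=1100101 pc4: +16 =1120
r102=1100110 pc4: +16 =1136
r103=1100111 pc5: +32 =1168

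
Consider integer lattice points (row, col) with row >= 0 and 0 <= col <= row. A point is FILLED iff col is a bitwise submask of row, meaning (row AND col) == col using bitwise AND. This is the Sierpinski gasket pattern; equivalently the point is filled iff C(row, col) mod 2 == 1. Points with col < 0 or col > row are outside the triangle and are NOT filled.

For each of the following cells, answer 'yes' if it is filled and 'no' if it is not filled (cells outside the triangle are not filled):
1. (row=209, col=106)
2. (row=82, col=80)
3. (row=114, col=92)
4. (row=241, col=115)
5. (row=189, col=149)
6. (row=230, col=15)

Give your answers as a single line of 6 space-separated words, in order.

Answer: no yes no no yes no

Derivation:
(209,106): row=0b11010001, col=0b1101010, row AND col = 0b1000000 = 64; 64 != 106 -> empty
(82,80): row=0b1010010, col=0b1010000, row AND col = 0b1010000 = 80; 80 == 80 -> filled
(114,92): row=0b1110010, col=0b1011100, row AND col = 0b1010000 = 80; 80 != 92 -> empty
(241,115): row=0b11110001, col=0b1110011, row AND col = 0b1110001 = 113; 113 != 115 -> empty
(189,149): row=0b10111101, col=0b10010101, row AND col = 0b10010101 = 149; 149 == 149 -> filled
(230,15): row=0b11100110, col=0b1111, row AND col = 0b110 = 6; 6 != 15 -> empty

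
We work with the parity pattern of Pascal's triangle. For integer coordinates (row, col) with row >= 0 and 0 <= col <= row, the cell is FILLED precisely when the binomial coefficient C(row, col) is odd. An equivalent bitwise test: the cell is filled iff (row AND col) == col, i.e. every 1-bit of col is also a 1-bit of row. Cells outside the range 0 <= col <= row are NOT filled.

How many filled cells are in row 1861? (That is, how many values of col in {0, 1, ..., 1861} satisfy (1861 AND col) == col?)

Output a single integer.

1861 in binary = 11101000101
popcount(1861) = number of 1-bits in 11101000101 = 6
A col c satisfies (1861 AND c) == c iff every set bit of c is also set in 1861; each of the 6 set bits of 1861 can independently be on or off in c.
count = 2^6 = 64

Answer: 64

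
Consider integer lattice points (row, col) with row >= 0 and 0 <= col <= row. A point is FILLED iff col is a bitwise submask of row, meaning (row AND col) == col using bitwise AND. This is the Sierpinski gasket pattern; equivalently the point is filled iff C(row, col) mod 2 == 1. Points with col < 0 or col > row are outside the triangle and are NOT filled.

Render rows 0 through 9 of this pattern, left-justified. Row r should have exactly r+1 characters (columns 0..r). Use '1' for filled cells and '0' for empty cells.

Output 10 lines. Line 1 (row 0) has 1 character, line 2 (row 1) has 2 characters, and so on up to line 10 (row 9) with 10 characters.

Answer: 1
11
101
1111
10001
110011
1010101
11111111
100000001
1100000011

Derivation:
r0=0: 1
r1=1: 11
r2=10: 101
r3=11: 1111
r4=100: 10001
r5=101: 110011
r6=110: 1010101
r7=111: 11111111
r8=1000: 100000001
r9=1001: 1100000011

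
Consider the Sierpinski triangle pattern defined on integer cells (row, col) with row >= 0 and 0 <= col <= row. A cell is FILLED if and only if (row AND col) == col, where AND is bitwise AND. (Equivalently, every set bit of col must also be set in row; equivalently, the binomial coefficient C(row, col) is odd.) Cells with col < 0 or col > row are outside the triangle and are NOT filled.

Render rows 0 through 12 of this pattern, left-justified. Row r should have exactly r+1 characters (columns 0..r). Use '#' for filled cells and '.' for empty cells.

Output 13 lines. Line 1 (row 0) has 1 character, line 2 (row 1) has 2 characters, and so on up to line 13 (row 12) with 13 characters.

Answer: #
##
#.#
####
#...#
##..##
#.#.#.#
########
#.......#
##......##
#.#.....#.#
####....####
#...#...#...#

Derivation:
r0=0: #
r1=1: ##
r2=10: #.#
r3=11: ####
r4=100: #...#
r5=101: ##..##
r6=110: #.#.#.#
r7=111: ########
r8=1000: #.......#
r9=1001: ##......##
r10=1010: #.#.....#.#
r11=1011: ####....####
r12=1100: #...#...#...#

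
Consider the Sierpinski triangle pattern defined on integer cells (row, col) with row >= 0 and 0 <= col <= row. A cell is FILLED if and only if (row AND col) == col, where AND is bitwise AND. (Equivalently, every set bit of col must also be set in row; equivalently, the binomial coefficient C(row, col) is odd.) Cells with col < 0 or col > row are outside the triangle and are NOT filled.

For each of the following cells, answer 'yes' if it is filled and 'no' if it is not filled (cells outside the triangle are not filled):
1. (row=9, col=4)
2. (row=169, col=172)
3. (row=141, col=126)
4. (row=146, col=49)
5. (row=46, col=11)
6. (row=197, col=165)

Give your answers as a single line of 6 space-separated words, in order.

Answer: no no no no no no

Derivation:
(9,4): row=0b1001, col=0b100, row AND col = 0b0 = 0; 0 != 4 -> empty
(169,172): col outside [0, 169] -> not filled
(141,126): row=0b10001101, col=0b1111110, row AND col = 0b1100 = 12; 12 != 126 -> empty
(146,49): row=0b10010010, col=0b110001, row AND col = 0b10000 = 16; 16 != 49 -> empty
(46,11): row=0b101110, col=0b1011, row AND col = 0b1010 = 10; 10 != 11 -> empty
(197,165): row=0b11000101, col=0b10100101, row AND col = 0b10000101 = 133; 133 != 165 -> empty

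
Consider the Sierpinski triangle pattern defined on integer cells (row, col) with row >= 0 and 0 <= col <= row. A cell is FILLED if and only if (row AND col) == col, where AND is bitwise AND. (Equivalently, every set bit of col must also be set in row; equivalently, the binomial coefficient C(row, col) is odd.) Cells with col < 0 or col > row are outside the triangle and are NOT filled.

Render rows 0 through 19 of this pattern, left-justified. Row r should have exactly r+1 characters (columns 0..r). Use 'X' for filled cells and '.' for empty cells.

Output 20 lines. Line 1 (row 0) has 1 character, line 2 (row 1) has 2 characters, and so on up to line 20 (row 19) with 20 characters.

r0=0: X
r1=1: XX
r2=10: X.X
r3=11: XXXX
r4=100: X...X
r5=101: XX..XX
r6=110: X.X.X.X
r7=111: XXXXXXXX
r8=1000: X.......X
r9=1001: XX......XX
r10=1010: X.X.....X.X
r11=1011: XXXX....XXXX
r12=1100: X...X...X...X
r13=1101: XX..XX..XX..XX
r14=1110: X.X.X.X.X.X.X.X
r15=1111: XXXXXXXXXXXXXXXX
r16=10000: X...............X
r17=10001: XX..............XX
r18=10010: X.X.............X.X
r19=10011: XXXX............XXXX

Answer: X
XX
X.X
XXXX
X...X
XX..XX
X.X.X.X
XXXXXXXX
X.......X
XX......XX
X.X.....X.X
XXXX....XXXX
X...X...X...X
XX..XX..XX..XX
X.X.X.X.X.X.X.X
XXXXXXXXXXXXXXXX
X...............X
XX..............XX
X.X.............X.X
XXXX............XXXX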